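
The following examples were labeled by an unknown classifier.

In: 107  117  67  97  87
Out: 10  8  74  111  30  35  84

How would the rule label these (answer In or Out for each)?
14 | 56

A rule that fits every label: ends in digit 7 — true of each 'In' example, false of each 'Out' one.
14: last digit 4, doesn't match → Out. 56: last digit 6, doesn't match → Out.

Out, Out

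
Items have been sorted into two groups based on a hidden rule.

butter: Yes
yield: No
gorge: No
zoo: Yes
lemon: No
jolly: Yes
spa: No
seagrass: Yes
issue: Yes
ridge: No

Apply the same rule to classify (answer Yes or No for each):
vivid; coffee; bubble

No, Yes, Yes

The pattern is that an item is 'Yes' exactly when: has a double letter.
vivid: No (no doubled letter).
coffee: Yes ('ff' doubled).
bubble: Yes ('bb' doubled).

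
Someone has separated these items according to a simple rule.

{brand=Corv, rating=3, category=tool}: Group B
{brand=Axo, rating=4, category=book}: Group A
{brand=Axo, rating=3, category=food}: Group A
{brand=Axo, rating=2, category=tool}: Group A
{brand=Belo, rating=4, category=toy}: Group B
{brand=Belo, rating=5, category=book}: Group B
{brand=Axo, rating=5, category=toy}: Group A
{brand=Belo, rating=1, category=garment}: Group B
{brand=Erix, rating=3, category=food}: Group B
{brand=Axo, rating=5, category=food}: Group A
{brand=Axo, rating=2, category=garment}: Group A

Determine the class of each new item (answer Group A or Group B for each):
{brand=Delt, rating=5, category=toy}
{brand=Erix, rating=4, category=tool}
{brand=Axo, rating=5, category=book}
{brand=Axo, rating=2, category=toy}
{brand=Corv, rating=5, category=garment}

The common property of the 'Group A' items is: brand is Axo. No 'Group B' item has it.
{brand=Delt, rating=5, category=toy}: brand is Delt — does not satisfy this, so Group B.
{brand=Erix, rating=4, category=tool}: brand is Erix — does not satisfy this, so Group B.
{brand=Axo, rating=5, category=book}: brand is Axo — satisfies this, so Group A.
{brand=Axo, rating=2, category=toy}: brand is Axo — satisfies this, so Group A.
{brand=Corv, rating=5, category=garment}: brand is Corv — does not satisfy this, so Group B.

Group B, Group B, Group A, Group A, Group B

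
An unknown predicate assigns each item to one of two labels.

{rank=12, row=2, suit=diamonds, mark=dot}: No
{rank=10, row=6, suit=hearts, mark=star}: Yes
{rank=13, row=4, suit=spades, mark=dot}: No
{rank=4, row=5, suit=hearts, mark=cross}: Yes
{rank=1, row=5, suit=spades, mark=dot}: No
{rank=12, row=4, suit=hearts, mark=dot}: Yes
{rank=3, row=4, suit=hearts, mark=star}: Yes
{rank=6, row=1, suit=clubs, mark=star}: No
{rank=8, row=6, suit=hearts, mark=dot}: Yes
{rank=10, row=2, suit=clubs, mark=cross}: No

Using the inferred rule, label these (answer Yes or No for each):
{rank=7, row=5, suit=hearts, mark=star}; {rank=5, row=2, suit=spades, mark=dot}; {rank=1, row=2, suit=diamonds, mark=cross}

Rule: suit is hearts. This holds for each 'Yes' example and fails for each 'No' one.
{rank=7, row=5, suit=hearts, mark=star} — suit is hearts, hence Yes.
{rank=5, row=2, suit=spades, mark=dot} — suit is spades, hence No.
{rank=1, row=2, suit=diamonds, mark=cross} — suit is diamonds, hence No.

Yes, No, No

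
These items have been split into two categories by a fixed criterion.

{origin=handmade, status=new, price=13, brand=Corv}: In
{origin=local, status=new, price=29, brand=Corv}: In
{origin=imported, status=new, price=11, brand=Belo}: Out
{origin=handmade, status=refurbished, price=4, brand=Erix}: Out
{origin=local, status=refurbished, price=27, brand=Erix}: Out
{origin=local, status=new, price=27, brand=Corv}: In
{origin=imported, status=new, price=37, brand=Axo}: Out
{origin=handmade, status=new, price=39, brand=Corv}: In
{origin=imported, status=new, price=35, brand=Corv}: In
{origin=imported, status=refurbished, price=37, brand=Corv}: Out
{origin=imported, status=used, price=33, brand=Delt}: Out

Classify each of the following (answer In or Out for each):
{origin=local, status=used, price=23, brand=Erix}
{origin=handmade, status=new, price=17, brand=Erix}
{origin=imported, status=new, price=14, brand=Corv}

Out, Out, In

One predicate separates the groups cleanly: brand is Corv AND status is new.
{origin=local, status=used, price=23, brand=Erix} — brand is Erix, status is used, hence Out. {origin=handmade, status=new, price=17, brand=Erix} — brand is Erix, status is new, hence Out. {origin=imported, status=new, price=14, brand=Corv} — brand is Corv, status is new, hence In.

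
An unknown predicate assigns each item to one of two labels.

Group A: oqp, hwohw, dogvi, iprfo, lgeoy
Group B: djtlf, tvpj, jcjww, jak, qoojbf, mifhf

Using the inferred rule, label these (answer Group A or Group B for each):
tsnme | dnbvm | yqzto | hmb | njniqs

The rule appears to be: odd length AND contains 'o'.
tsnme: Group B (length 5, no 'o'). dnbvm: Group B (length 5, no 'o'). yqzto: Group A (length 5, has 'o'). hmb: Group B (length 3, no 'o'). njniqs: Group B (length 6, no 'o').

Group B, Group B, Group A, Group B, Group B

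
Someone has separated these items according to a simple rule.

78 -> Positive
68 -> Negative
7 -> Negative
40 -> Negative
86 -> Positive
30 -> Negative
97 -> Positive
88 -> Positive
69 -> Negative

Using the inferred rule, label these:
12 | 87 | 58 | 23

Every 'Positive' example satisfies: at least 78. None of the 'Negative' examples do.
12 → 12 < 78 → Negative. 87 → 87 ≥ 78 → Positive. 58 → 58 < 78 → Negative. 23 → 23 < 78 → Negative.

Negative, Positive, Negative, Negative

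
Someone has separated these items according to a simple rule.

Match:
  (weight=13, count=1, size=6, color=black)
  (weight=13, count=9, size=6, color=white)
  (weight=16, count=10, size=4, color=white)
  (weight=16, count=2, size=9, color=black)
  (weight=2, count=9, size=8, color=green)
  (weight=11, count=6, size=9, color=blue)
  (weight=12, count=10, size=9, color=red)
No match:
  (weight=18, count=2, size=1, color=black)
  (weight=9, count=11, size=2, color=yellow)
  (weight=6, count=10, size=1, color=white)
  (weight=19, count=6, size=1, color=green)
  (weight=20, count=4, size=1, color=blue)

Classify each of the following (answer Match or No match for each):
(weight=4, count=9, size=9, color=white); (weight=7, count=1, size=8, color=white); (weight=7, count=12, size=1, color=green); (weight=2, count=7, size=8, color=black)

Match, Match, No match, Match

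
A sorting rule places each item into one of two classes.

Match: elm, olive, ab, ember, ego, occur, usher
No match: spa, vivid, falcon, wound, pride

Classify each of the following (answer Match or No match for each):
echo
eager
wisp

Match, Match, No match

The common property of the 'Match' items is: starts with a vowel. No 'No match' item has it.
Match: echo, since starts with 'e'. Match: eager, since starts with 'e'. No match: wisp, since starts with 'w'.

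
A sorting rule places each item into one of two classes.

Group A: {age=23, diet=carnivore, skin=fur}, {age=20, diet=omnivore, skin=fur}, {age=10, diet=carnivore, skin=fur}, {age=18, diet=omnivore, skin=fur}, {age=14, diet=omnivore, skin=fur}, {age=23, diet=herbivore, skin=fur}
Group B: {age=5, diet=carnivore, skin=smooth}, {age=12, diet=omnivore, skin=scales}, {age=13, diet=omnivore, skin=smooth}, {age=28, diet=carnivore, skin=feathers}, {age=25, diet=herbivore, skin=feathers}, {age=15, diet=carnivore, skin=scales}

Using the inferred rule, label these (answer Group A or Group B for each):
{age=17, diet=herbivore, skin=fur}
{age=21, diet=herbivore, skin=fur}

'Group A' ⟺ skin is fur.
Group A: {age=17, diet=herbivore, skin=fur}, since skin is fur. Group A: {age=21, diet=herbivore, skin=fur}, since skin is fur.

Group A, Group A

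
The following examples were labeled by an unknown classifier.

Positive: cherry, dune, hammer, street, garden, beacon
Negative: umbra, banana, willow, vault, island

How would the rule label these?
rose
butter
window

'Positive' ⟺ contains 'e'.

Positive, Positive, Negative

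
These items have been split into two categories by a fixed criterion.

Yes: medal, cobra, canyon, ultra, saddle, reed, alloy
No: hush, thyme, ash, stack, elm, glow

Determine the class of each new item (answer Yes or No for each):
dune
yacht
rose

Yes, No, Yes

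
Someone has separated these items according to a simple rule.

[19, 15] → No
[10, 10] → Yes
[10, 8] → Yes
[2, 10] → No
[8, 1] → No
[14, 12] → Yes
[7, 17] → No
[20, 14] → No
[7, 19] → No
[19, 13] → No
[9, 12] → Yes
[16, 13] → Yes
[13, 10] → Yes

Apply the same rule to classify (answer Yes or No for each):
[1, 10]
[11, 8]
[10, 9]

The distinguishing property — |first − second| ≤ 3 — holds for all the 'Yes' cases and none of the 'No' cases.

No, Yes, Yes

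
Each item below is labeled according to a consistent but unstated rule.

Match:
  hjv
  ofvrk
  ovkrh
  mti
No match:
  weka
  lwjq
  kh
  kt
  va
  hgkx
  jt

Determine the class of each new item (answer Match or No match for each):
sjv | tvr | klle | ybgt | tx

Every 'Match' example satisfies: odd length. None of the 'No match' examples do.
sjv: length 3, satisfies this → Match. tvr: length 3, satisfies this → Match. klle: length 4, does not satisfy this → No match. ybgt: length 4, does not satisfy this → No match. tx: length 2, does not satisfy this → No match.

Match, Match, No match, No match, No match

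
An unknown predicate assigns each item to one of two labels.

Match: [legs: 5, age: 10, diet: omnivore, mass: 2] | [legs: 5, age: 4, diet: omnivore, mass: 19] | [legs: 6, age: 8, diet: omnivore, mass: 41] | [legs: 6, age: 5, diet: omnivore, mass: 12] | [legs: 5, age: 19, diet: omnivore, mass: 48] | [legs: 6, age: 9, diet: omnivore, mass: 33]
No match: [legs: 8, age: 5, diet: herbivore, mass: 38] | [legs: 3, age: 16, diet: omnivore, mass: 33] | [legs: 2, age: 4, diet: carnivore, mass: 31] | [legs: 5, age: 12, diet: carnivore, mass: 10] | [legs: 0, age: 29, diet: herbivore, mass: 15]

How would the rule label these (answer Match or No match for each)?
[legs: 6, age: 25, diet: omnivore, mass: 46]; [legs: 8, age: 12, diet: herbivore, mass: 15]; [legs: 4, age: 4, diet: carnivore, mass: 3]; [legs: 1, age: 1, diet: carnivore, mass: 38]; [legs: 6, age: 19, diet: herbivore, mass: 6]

Match, No match, No match, No match, No match

A rule that fits every label: diet is omnivore AND legs ≥ 5 — true of each 'Match' example, false of each 'No match' one.
[legs: 6, age: 25, diet: omnivore, mass: 46]: diet is omnivore, legs = 6 — fits, so Match. [legs: 8, age: 12, diet: herbivore, mass: 15]: diet is herbivore, legs = 8 — doesn't qualify, so No match. [legs: 4, age: 4, diet: carnivore, mass: 3]: diet is carnivore, legs = 4 — doesn't qualify, so No match. [legs: 1, age: 1, diet: carnivore, mass: 38]: diet is carnivore, legs = 1 — doesn't qualify, so No match. [legs: 6, age: 19, diet: herbivore, mass: 6]: diet is herbivore, legs = 6 — doesn't qualify, so No match.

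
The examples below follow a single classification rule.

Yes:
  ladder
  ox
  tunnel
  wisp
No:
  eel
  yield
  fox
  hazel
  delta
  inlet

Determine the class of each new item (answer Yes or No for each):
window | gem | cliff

Yes, No, No

'Yes' ⟺ even length.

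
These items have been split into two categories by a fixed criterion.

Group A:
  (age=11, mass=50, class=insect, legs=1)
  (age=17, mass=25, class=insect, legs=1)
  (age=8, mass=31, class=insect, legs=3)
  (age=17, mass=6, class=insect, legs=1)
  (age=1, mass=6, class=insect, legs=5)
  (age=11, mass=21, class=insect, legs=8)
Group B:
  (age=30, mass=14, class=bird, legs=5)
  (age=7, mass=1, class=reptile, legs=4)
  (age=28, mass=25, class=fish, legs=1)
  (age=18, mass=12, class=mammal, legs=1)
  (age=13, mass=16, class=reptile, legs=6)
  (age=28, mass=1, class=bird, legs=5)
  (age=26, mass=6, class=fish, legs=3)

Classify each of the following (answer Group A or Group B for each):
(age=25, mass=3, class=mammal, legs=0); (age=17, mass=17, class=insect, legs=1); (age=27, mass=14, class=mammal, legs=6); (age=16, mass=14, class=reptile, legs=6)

Group B, Group A, Group B, Group B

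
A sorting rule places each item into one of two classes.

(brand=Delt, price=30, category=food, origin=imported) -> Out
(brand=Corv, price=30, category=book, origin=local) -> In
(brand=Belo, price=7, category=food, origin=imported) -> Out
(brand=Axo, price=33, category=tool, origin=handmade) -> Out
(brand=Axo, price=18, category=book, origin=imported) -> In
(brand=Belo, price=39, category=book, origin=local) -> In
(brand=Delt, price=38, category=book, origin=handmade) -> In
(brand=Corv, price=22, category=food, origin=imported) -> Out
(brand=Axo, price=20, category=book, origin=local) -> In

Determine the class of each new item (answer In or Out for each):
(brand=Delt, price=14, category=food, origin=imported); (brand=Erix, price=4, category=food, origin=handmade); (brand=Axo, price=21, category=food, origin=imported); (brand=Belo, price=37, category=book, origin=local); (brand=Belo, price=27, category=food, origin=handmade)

Out, Out, Out, In, Out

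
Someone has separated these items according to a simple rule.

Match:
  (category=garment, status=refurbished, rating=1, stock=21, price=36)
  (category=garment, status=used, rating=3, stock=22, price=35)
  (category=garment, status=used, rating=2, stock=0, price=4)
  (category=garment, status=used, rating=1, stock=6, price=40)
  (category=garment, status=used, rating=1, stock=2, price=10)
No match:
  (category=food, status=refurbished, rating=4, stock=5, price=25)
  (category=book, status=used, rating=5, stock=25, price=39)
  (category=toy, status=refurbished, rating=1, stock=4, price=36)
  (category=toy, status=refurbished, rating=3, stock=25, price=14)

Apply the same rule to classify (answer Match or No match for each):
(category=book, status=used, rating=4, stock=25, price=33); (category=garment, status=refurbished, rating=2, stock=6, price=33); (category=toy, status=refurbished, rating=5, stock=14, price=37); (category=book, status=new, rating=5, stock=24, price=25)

No match, Match, No match, No match

'Match' ⟺ category is garment.
No match: (category=book, status=used, rating=4, stock=25, price=33), since category is book.
Match: (category=garment, status=refurbished, rating=2, stock=6, price=33), since category is garment.
No match: (category=toy, status=refurbished, rating=5, stock=14, price=37), since category is toy.
No match: (category=book, status=new, rating=5, stock=24, price=25), since category is book.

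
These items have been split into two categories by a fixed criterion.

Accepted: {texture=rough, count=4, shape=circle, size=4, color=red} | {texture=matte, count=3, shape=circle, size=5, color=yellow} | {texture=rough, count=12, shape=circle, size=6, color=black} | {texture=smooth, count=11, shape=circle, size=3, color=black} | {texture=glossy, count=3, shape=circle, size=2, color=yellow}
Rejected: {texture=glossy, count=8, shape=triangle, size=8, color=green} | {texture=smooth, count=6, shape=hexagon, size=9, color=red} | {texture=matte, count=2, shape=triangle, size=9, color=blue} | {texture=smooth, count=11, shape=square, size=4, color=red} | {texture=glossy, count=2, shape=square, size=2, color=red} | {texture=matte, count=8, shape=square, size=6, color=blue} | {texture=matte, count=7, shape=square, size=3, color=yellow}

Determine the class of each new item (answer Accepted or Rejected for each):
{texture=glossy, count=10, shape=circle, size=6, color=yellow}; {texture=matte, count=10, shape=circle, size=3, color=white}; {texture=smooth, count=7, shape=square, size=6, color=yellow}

Accepted, Accepted, Rejected

Every 'Accepted' example satisfies: shape is circle. None of the 'Rejected' examples do.
{texture=glossy, count=10, shape=circle, size=6, color=yellow}: shape is circle, satisfies this → Accepted.
{texture=matte, count=10, shape=circle, size=3, color=white}: shape is circle, satisfies this → Accepted.
{texture=smooth, count=7, shape=square, size=6, color=yellow}: shape is square, fails the rule → Rejected.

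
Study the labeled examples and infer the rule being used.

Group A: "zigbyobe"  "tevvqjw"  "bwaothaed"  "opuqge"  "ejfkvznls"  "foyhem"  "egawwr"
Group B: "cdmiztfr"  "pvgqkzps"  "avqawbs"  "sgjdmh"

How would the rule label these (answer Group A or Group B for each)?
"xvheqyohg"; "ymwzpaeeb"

Group A, Group A

'Group A' ⟺ contains 'e'.
"xvheqyohg" → has 'e' → Group A.
"ymwzpaeeb" → has 'e' → Group A.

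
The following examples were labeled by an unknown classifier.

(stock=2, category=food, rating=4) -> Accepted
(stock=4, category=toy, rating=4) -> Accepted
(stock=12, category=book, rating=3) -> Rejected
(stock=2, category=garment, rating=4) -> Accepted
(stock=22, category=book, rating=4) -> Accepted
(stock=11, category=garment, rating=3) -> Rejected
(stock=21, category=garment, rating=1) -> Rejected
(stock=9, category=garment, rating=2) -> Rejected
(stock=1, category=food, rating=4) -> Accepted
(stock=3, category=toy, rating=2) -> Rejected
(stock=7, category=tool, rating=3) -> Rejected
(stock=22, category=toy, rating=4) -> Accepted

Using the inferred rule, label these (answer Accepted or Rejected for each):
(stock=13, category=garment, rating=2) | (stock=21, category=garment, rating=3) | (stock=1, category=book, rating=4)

The simplest hypothesis consistent with all the labels is: rating = 4.
(stock=13, category=garment, rating=2) → rating = 2 → Rejected.
(stock=21, category=garment, rating=3) → rating = 3 → Rejected.
(stock=1, category=book, rating=4) → rating = 4 → Accepted.

Rejected, Rejected, Accepted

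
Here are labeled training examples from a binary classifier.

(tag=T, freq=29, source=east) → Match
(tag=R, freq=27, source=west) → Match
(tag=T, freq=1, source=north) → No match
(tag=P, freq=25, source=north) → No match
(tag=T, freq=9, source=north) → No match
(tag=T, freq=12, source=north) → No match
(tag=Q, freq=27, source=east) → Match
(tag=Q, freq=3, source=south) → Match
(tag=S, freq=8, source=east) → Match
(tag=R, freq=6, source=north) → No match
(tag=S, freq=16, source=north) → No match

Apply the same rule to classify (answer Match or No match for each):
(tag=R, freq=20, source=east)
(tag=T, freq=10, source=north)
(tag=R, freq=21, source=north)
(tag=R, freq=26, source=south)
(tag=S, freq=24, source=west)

The classifier is using: source is not north.
Match: (tag=R, freq=20, source=east), since source is east. No match: (tag=T, freq=10, source=north), since source is north. No match: (tag=R, freq=21, source=north), since source is north. Match: (tag=R, freq=26, source=south), since source is south. Match: (tag=S, freq=24, source=west), since source is west.

Match, No match, No match, Match, Match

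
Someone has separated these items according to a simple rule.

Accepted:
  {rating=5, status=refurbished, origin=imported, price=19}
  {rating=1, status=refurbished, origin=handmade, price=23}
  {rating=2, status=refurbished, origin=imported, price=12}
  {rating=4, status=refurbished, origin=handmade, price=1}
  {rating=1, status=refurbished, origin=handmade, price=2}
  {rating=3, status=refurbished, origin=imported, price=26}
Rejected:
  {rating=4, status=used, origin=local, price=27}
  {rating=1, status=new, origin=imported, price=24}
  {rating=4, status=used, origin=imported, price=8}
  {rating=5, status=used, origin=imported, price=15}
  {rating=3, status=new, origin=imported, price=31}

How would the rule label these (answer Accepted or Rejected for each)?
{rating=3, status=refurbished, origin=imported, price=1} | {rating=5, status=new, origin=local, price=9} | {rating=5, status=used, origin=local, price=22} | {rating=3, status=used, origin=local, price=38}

The distinguishing property — status is refurbished — holds for all the 'Accepted' cases and none of the 'Rejected' cases.
Accepted: {rating=3, status=refurbished, origin=imported, price=1}, since status is refurbished.
Rejected: {rating=5, status=new, origin=local, price=9}, since status is new.
Rejected: {rating=5, status=used, origin=local, price=22}, since status is used.
Rejected: {rating=3, status=used, origin=local, price=38}, since status is used.

Accepted, Rejected, Rejected, Rejected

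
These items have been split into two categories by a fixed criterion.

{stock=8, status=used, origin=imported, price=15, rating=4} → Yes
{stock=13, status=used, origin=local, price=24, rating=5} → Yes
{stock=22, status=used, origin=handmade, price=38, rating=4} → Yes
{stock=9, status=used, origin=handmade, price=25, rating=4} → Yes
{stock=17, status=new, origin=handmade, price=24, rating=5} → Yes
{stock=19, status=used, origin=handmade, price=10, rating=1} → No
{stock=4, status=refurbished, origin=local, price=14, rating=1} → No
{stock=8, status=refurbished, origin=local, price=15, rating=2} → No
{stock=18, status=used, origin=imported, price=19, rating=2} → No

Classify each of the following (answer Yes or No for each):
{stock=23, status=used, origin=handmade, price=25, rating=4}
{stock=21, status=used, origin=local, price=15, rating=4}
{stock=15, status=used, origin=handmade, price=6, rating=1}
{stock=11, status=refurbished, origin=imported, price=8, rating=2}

'Yes' ⟺ rating ≥ 4.
{stock=23, status=used, origin=handmade, price=25, rating=4}: Yes (rating = 4). {stock=21, status=used, origin=local, price=15, rating=4}: Yes (rating = 4). {stock=15, status=used, origin=handmade, price=6, rating=1}: No (rating = 1). {stock=11, status=refurbished, origin=imported, price=8, rating=2}: No (rating = 2).

Yes, Yes, No, No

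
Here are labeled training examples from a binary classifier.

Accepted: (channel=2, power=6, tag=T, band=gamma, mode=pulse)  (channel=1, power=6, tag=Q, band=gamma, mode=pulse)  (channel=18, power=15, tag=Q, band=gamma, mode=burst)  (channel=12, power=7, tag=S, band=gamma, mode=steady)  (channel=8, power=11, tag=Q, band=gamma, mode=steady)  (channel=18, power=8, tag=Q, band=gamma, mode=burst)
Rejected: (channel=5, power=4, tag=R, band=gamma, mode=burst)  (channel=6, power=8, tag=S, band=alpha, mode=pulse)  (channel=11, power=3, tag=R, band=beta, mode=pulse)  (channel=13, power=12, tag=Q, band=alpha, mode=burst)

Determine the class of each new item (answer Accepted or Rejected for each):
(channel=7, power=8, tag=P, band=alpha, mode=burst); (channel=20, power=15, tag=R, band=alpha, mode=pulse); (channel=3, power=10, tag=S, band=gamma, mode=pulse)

The pattern is that an item is 'Accepted' exactly when: band is gamma AND power ≥ 6.
(channel=7, power=8, tag=P, band=alpha, mode=burst) — band is alpha, power = 8, hence Rejected. (channel=20, power=15, tag=R, band=alpha, mode=pulse) — band is alpha, power = 15, hence Rejected. (channel=3, power=10, tag=S, band=gamma, mode=pulse) — band is gamma, power = 10, hence Accepted.

Rejected, Rejected, Accepted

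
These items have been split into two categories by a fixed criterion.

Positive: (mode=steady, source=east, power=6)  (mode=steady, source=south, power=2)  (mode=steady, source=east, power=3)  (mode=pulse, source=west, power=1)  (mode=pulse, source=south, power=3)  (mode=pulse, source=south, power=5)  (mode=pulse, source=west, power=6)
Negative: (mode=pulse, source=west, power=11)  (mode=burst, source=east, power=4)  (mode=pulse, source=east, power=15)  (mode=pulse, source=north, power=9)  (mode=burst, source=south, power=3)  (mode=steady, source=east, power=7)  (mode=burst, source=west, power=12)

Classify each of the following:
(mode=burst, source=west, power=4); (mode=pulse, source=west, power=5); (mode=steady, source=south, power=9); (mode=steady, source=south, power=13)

The simplest hypothesis consistent with all the labels is: mode is not burst AND power ≤ 6.
(mode=burst, source=west, power=4): mode is burst, power = 4, doesn't match → Negative.
(mode=pulse, source=west, power=5): mode is pulse, power = 5, passes → Positive.
(mode=steady, source=south, power=9): mode is steady, power = 9, doesn't match → Negative.
(mode=steady, source=south, power=13): mode is steady, power = 13, doesn't match → Negative.

Negative, Positive, Negative, Negative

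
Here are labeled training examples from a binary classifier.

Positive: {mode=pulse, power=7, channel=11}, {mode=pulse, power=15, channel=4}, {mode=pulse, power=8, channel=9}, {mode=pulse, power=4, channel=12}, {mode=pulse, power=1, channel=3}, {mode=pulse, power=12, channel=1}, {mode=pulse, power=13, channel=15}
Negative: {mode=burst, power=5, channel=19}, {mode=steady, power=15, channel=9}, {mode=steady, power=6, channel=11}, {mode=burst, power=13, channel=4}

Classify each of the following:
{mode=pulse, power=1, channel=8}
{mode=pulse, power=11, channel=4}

A rule that fits every label: mode is pulse — true of each 'Positive' example, false of each 'Negative' one.

Positive, Positive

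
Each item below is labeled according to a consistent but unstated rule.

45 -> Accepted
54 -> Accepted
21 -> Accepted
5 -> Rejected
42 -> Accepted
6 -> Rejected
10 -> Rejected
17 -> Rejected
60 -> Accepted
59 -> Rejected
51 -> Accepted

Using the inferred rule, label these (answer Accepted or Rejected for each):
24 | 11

The classifier is using: multiple of 3 AND at least 10.
24 — 24 = 3·8, 24 ≥ 10, hence Accepted.
11 — 11 = 3·3 + 2, 11 ≥ 10, hence Rejected.

Accepted, Rejected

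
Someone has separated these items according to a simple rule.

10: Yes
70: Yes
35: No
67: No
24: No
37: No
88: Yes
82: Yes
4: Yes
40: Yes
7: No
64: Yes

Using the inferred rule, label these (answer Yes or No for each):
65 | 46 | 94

Every 'Yes' example satisfies: ≡ 4 (mod 6). None of the 'No' examples do.
No: 65, since 65 mod 6 = 5.
Yes: 46, since 46 mod 6 = 4.
Yes: 94, since 94 mod 6 = 4.

No, Yes, Yes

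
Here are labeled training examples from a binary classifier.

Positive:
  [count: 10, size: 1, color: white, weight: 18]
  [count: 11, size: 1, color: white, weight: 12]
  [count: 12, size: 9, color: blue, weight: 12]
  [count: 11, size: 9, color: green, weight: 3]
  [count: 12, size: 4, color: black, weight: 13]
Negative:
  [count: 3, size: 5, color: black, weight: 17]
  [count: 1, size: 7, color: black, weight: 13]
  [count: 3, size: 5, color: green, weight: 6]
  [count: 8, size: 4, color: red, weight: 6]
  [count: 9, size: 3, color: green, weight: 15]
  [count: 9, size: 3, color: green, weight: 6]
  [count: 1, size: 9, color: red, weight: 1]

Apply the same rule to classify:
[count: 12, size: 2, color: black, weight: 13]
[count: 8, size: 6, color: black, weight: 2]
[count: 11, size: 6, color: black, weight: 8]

One predicate separates the groups cleanly: count ≥ 10.
Positive: [count: 12, size: 2, color: black, weight: 13], since count = 12.
Negative: [count: 8, size: 6, color: black, weight: 2], since count = 8.
Positive: [count: 11, size: 6, color: black, weight: 8], since count = 11.

Positive, Negative, Positive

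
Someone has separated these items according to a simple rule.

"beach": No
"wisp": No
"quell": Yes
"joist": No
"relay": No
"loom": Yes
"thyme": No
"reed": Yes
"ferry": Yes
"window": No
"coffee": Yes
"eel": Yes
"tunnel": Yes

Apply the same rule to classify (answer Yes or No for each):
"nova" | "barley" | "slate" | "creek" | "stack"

No, No, No, Yes, No

Looking at the examples, the only property every 'Yes' case has and every 'No' case lacks is: has a double letter.
"nova" → no doubled letter → No. "barley" → no doubled letter → No. "slate" → no doubled letter → No. "creek" → 'ee' doubled → Yes. "stack" → no doubled letter → No.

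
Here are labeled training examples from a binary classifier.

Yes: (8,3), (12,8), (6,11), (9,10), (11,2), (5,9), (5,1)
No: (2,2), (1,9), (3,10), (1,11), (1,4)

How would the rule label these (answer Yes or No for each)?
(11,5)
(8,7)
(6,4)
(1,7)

Yes, Yes, Yes, No

All 'Yes' examples share one property — first ≥ 4 — and every 'No' example lacks it.
(11,5): Yes (first 11). (8,7): Yes (first 8). (6,4): Yes (first 6). (1,7): No (first 1).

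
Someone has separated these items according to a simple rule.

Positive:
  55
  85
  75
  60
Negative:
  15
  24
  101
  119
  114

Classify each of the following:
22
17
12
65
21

Negative, Negative, Negative, Positive, Negative

One predicate separates the groups cleanly: multiple of 5 AND at least 24.
22: Negative (22 = 5·4 + 2, 22 < 24).
17: Negative (17 = 5·3 + 2, 17 < 24).
12: Negative (12 = 5·2 + 2, 12 < 24).
65: Positive (65 = 5·13, 65 ≥ 24).
21: Negative (21 = 5·4 + 1, 21 < 24).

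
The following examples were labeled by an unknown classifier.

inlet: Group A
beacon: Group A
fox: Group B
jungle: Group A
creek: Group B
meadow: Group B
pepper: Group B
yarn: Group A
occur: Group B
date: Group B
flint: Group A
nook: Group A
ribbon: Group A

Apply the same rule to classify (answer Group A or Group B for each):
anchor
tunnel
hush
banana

'Group A' ⟺ contains 'n'.
Group A: anchor, since has 'n'.
Group A: tunnel, since has 'n'.
Group B: hush, since no 'n'.
Group A: banana, since has 'n'.

Group A, Group A, Group B, Group A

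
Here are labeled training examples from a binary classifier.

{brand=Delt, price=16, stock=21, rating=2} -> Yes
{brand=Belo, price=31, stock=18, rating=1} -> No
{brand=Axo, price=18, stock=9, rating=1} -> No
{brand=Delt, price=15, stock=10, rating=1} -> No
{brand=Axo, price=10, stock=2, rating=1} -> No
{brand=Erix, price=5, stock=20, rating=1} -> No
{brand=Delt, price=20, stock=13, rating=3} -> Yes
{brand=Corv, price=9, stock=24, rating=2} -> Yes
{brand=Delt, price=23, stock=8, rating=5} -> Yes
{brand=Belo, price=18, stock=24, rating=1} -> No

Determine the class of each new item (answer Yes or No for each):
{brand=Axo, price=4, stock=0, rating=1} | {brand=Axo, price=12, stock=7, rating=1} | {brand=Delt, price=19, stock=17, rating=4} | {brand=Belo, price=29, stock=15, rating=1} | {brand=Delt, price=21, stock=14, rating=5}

No, No, Yes, No, Yes

The simplest hypothesis consistent with all the labels is: rating ≥ 2.
{brand=Axo, price=4, stock=0, rating=1}: rating = 1 — does not fit, so No.
{brand=Axo, price=12, stock=7, rating=1}: rating = 1 — does not fit, so No.
{brand=Delt, price=19, stock=17, rating=4}: rating = 4 — passes, so Yes.
{brand=Belo, price=29, stock=15, rating=1}: rating = 1 — does not fit, so No.
{brand=Delt, price=21, stock=14, rating=5}: rating = 5 — passes, so Yes.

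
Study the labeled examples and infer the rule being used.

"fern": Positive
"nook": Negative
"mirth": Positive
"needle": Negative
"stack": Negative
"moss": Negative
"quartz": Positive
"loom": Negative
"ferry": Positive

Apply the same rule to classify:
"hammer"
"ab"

Positive, Negative

Looking at the examples, the only property every 'Positive' case has and every 'Negative' case lacks is: contains 'r'.
"hammer": has 'r', passes → Positive.
"ab": no 'r', fails the rule → Negative.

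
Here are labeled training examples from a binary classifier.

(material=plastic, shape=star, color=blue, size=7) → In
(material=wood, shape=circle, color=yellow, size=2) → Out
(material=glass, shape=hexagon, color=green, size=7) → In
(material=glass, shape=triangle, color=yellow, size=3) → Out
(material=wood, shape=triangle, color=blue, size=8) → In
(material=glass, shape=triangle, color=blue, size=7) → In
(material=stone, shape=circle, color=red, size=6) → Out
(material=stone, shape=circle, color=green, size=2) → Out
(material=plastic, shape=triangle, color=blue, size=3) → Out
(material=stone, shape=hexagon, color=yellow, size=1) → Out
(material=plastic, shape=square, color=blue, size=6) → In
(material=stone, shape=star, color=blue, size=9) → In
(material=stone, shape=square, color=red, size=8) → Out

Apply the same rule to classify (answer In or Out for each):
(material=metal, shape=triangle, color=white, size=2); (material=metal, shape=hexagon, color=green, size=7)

The rule appears to be: color is not red AND size ≥ 6.

Out, In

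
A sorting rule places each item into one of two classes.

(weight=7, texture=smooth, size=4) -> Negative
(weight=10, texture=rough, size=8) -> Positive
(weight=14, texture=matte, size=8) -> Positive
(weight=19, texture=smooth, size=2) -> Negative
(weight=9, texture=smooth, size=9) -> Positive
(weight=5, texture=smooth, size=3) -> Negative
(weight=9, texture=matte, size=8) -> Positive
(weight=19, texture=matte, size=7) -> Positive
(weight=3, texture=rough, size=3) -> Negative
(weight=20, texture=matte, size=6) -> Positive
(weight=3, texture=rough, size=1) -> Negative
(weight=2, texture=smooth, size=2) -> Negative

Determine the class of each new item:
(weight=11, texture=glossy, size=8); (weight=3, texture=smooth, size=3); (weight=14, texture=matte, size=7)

Every 'Positive' example satisfies: size ≥ 6. None of the 'Negative' examples do.
(weight=11, texture=glossy, size=8): Positive (size = 8). (weight=3, texture=smooth, size=3): Negative (size = 3). (weight=14, texture=matte, size=7): Positive (size = 7).

Positive, Negative, Positive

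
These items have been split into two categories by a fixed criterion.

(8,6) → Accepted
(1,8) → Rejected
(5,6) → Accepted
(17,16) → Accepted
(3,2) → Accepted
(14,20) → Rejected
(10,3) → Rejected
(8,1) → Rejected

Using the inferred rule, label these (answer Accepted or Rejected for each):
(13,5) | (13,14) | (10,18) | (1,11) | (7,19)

Rejected, Accepted, Rejected, Rejected, Rejected

The pattern is that an item is 'Accepted' exactly when: |first − second| ≤ 2.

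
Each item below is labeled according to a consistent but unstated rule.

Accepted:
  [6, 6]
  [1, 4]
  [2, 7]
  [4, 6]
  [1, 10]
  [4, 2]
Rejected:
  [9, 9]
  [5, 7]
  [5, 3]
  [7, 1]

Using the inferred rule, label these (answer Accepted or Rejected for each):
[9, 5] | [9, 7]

The distinguishing property — product is even — holds for all the 'Accepted' cases and none of the 'Rejected' cases.

Rejected, Rejected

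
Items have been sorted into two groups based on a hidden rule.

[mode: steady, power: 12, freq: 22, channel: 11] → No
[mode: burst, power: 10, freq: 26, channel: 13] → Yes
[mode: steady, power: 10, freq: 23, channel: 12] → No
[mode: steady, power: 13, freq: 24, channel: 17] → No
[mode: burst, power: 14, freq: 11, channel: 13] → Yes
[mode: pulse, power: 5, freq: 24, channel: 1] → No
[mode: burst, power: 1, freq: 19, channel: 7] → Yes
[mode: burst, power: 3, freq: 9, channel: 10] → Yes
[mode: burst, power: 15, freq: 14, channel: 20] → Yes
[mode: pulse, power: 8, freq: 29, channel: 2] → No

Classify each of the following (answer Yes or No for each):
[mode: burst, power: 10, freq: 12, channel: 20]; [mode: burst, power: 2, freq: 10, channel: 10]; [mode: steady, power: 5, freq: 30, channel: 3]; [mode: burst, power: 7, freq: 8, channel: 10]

A rule that fits every label: mode is burst — true of each 'Yes' example, false of each 'No' one.
[mode: burst, power: 10, freq: 12, channel: 20] — mode is burst, hence Yes.
[mode: burst, power: 2, freq: 10, channel: 10] — mode is burst, hence Yes.
[mode: steady, power: 5, freq: 30, channel: 3] — mode is steady, hence No.
[mode: burst, power: 7, freq: 8, channel: 10] — mode is burst, hence Yes.

Yes, Yes, No, Yes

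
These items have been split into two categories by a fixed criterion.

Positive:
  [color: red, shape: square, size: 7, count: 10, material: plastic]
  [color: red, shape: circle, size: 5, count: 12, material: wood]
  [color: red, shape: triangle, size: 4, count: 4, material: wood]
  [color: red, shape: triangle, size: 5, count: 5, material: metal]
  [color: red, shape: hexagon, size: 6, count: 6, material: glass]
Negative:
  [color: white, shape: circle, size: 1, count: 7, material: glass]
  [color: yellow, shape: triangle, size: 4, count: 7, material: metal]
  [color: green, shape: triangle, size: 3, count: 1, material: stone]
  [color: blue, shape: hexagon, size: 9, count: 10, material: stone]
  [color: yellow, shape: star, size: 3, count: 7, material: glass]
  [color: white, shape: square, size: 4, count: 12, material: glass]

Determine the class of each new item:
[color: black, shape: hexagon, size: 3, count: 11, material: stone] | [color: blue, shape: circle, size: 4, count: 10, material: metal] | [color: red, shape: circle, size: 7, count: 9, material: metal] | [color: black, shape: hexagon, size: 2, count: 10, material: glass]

Negative, Negative, Positive, Negative

Looking at the examples, the only property every 'Positive' case has and every 'Negative' case lacks is: color is red.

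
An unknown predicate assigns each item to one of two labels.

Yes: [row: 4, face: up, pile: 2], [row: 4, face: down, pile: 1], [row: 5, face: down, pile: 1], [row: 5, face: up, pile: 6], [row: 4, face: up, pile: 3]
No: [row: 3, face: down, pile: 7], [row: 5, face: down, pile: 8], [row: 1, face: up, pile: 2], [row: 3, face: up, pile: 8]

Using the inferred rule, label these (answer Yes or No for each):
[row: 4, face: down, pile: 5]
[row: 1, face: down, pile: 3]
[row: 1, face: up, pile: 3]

The pattern is that an item is 'Yes' exactly when: row ≥ 3 AND pile ≤ 6.
[row: 4, face: down, pile: 5]: row = 4, pile = 5, meets the rule → Yes. [row: 1, face: down, pile: 3]: row = 1, pile = 3, lacks this property → No. [row: 1, face: up, pile: 3]: row = 1, pile = 3, lacks this property → No.

Yes, No, No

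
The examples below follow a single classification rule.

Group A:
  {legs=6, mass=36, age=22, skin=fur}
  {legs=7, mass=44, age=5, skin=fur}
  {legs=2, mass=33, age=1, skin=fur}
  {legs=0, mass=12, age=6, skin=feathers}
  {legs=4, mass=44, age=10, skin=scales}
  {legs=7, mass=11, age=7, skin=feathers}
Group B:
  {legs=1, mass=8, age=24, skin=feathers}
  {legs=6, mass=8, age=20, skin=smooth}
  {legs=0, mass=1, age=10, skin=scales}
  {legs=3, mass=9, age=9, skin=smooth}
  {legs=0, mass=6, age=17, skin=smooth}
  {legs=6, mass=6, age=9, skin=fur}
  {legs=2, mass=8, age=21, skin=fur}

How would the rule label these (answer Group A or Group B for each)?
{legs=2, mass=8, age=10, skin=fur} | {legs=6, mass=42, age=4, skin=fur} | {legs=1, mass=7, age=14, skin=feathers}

Group B, Group A, Group B

The simplest hypothesis consistent with all the labels is: mass ≥ 11.
{legs=2, mass=8, age=10, skin=fur} — mass = 8, hence Group B. {legs=6, mass=42, age=4, skin=fur} — mass = 42, hence Group A. {legs=1, mass=7, age=14, skin=feathers} — mass = 7, hence Group B.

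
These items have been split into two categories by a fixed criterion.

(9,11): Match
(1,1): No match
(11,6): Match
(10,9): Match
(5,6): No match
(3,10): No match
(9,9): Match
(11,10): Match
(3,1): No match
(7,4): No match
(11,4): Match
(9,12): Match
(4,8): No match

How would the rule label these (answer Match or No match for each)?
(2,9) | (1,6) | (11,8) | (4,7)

One predicate separates the groups cleanly: sum ≥ 15.

No match, No match, Match, No match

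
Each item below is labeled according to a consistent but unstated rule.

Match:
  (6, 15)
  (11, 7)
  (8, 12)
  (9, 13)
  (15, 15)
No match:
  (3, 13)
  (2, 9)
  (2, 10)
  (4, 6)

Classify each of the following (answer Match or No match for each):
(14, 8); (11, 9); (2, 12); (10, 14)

Match, Match, No match, Match

The distinguishing property — sum ≥ 18 — holds for all the 'Match' cases and none of the 'No match' cases.
(14, 8): 14+8 = 22 — passes, so Match.
(11, 9): 11+9 = 20 — passes, so Match.
(2, 12): 2+12 = 14 — doesn't qualify, so No match.
(10, 14): 10+14 = 24 — passes, so Match.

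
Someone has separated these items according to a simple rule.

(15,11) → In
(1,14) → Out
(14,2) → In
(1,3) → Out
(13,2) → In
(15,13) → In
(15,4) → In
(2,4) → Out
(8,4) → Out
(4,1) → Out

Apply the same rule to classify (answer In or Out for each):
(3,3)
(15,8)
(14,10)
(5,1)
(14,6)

Out, In, In, Out, In

Every 'In' example satisfies: first ≥ 11. None of the 'Out' examples do.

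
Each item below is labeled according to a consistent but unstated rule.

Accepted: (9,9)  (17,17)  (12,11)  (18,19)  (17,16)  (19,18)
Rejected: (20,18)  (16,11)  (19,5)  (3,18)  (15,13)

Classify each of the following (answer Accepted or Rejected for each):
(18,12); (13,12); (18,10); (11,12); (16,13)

The pattern is that an item is 'Accepted' exactly when: |first − second| ≤ 1.
(18,12) — |18−12| = 6, hence Rejected. (13,12) — |13−12| = 1, hence Accepted. (18,10) — |18−10| = 8, hence Rejected. (11,12) — |11−12| = 1, hence Accepted. (16,13) — |16−13| = 3, hence Rejected.

Rejected, Accepted, Rejected, Accepted, Rejected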